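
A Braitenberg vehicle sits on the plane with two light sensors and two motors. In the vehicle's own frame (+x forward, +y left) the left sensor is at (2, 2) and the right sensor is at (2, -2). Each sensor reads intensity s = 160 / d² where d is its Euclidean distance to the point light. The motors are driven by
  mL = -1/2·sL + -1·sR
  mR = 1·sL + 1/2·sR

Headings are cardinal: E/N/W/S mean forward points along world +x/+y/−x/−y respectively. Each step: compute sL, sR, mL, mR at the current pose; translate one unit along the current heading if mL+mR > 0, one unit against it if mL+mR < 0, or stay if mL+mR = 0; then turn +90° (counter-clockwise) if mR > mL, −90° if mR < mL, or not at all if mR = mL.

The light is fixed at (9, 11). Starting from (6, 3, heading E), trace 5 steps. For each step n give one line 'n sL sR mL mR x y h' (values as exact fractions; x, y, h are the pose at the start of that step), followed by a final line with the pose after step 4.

0 160/37 160/101 -14000/3737 19120/3737 6 3 E
1 40/13 40/9 -700/117 620/117 7 3 N
2 160/137 32/13 -5424/1781 4272/1781 7 2 W
3 80/61 16/13 -1496/793 1528/793 8 2 S
4 32/13 32/29 -880/377 1136/377 8 1 E
final 9 1 N

n=0: pose=(6,3,E); sL=160/37, sR=160/101; mL=-14000/3737, mR=19120/3737; mL+mR=5120/3737 → advance +1; mR−mL=33120/3737 → turn +1·90°
n=1: pose=(7,3,N); sL=40/13, sR=40/9; mL=-700/117, mR=620/117; mL+mR=-80/117 → advance -1; mR−mL=440/39 → turn +1·90°
n=2: pose=(7,2,W); sL=160/137, sR=32/13; mL=-5424/1781, mR=4272/1781; mL+mR=-1152/1781 → advance -1; mR−mL=9696/1781 → turn +1·90°
n=3: pose=(8,2,S); sL=80/61, sR=16/13; mL=-1496/793, mR=1528/793; mL+mR=32/793 → advance +1; mR−mL=3024/793 → turn +1·90°
n=4: pose=(8,1,E); sL=32/13, sR=32/29; mL=-880/377, mR=1136/377; mL+mR=256/377 → advance +1; mR−mL=2016/377 → turn +1·90°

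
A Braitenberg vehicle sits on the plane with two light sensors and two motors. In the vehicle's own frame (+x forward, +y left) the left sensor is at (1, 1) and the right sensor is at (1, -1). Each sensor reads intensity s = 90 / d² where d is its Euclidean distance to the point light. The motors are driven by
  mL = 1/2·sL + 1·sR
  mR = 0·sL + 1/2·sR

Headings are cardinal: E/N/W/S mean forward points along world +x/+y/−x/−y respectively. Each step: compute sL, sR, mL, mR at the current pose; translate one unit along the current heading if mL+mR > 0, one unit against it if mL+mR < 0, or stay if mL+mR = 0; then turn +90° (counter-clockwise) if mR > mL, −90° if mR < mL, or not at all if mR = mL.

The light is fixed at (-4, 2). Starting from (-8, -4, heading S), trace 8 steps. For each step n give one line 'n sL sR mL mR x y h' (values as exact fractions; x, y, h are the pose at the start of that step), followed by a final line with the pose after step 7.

0 45/29 45/37 4275/2146 45/74 -8 -4 S
1 90/89 90/61 10755/5429 45/61 -8 -5 W
2 5/4 45/26 245/104 45/52 -9 -5 N
3 90/41 18/13 1323/533 9/13 -9 -4 E
4 45/29 45/37 4275/2146 45/74 -8 -4 S
5 90/89 90/61 10755/5429 45/61 -8 -5 W
6 5/4 45/26 245/104 45/52 -9 -5 N
7 90/41 18/13 1323/533 9/13 -9 -4 E
final -8 -4 S

n=0: pose=(-8,-4,S); sL=45/29, sR=45/37; mL=4275/2146, mR=45/74; mL+mR=2790/1073 → advance +1; mR−mL=-1485/1073 → turn -1·90°
n=1: pose=(-8,-5,W); sL=90/89, sR=90/61; mL=10755/5429, mR=45/61; mL+mR=14760/5429 → advance +1; mR−mL=-6750/5429 → turn -1·90°
n=2: pose=(-9,-5,N); sL=5/4, sR=45/26; mL=245/104, mR=45/52; mL+mR=335/104 → advance +1; mR−mL=-155/104 → turn -1·90°
n=3: pose=(-9,-4,E); sL=90/41, sR=18/13; mL=1323/533, mR=9/13; mL+mR=1692/533 → advance +1; mR−mL=-954/533 → turn -1·90°
n=4: pose=(-8,-4,S); sL=45/29, sR=45/37; mL=4275/2146, mR=45/74; mL+mR=2790/1073 → advance +1; mR−mL=-1485/1073 → turn -1·90°
n=5: pose=(-8,-5,W); sL=90/89, sR=90/61; mL=10755/5429, mR=45/61; mL+mR=14760/5429 → advance +1; mR−mL=-6750/5429 → turn -1·90°
n=6: pose=(-9,-5,N); sL=5/4, sR=45/26; mL=245/104, mR=45/52; mL+mR=335/104 → advance +1; mR−mL=-155/104 → turn -1·90°
n=7: pose=(-9,-4,E); sL=90/41, sR=18/13; mL=1323/533, mR=9/13; mL+mR=1692/533 → advance +1; mR−mL=-954/533 → turn -1·90°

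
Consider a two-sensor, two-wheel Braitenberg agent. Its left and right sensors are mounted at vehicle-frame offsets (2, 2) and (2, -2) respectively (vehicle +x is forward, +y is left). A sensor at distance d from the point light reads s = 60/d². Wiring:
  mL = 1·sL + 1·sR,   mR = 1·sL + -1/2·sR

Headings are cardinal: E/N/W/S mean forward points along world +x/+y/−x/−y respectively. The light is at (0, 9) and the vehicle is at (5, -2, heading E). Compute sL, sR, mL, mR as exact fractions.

6/13 30/109 1044/1417 459/1417

left sensor world pos  = (7, 0); dL² = 130
right sensor world pos = (7, -4); dR² = 218
sL = 60/130 = 6/13
sR = 60/218 = 30/109
mL = 1·sL + 1·sR = 1044/1417
mR = 1·sL + -1/2·sR = 459/1417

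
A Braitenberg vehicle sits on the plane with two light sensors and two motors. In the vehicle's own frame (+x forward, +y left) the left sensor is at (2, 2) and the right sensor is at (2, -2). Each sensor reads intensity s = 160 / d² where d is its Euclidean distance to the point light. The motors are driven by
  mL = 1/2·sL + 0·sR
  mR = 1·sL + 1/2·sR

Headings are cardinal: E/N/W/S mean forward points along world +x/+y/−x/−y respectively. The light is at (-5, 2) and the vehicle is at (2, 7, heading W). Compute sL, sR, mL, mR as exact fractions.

80/17 80/37 40/17 3640/629

left sensor world pos  = (0, 5); dL² = 34
right sensor world pos = (0, 9); dR² = 74
sL = 160/34 = 80/17
sR = 160/74 = 80/37
mL = 1/2·sL + 0·sR = 40/17
mR = 1·sL + 1/2·sR = 3640/629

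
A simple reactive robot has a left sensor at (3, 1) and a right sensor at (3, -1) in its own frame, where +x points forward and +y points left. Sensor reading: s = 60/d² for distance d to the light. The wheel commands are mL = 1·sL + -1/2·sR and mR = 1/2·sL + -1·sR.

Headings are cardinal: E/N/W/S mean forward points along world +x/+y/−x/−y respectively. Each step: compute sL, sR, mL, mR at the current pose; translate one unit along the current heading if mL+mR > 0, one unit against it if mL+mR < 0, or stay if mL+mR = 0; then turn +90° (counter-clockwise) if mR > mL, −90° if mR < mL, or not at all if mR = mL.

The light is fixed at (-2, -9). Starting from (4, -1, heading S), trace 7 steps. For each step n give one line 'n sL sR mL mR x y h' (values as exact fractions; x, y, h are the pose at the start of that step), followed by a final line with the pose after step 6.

0 30/37 6/5 39/185 -147/185 4 -1 S
1 60/73 60/109 4350/7957 -1110/7957 4 0 W
2 3/8 1/3 5/24 -7/48 3 0 N
3 12/37 12/29 126/1073 -270/1073 3 1 E
4 30/37 30/29 315/1073 -675/1073 2 1 S
5 60/101 12/29 1134/2929 -342/2929 2 2 W
6 3/10 15/53 42/265 -141/1060 1 2 N
final 1 3 E

n=0: pose=(4,-1,S); sL=30/37, sR=6/5; mL=39/185, mR=-147/185; mL+mR=-108/185 → advance -1; mR−mL=-186/185 → turn -1·90°
n=1: pose=(4,0,W); sL=60/73, sR=60/109; mL=4350/7957, mR=-1110/7957; mL+mR=3240/7957 → advance +1; mR−mL=-5460/7957 → turn -1·90°
n=2: pose=(3,0,N); sL=3/8, sR=1/3; mL=5/24, mR=-7/48; mL+mR=1/16 → advance +1; mR−mL=-17/48 → turn -1·90°
n=3: pose=(3,1,E); sL=12/37, sR=12/29; mL=126/1073, mR=-270/1073; mL+mR=-144/1073 → advance -1; mR−mL=-396/1073 → turn -1·90°
n=4: pose=(2,1,S); sL=30/37, sR=30/29; mL=315/1073, mR=-675/1073; mL+mR=-360/1073 → advance -1; mR−mL=-990/1073 → turn -1·90°
n=5: pose=(2,2,W); sL=60/101, sR=12/29; mL=1134/2929, mR=-342/2929; mL+mR=792/2929 → advance +1; mR−mL=-1476/2929 → turn -1·90°
n=6: pose=(1,2,N); sL=3/10, sR=15/53; mL=42/265, mR=-141/1060; mL+mR=27/1060 → advance +1; mR−mL=-309/1060 → turn -1·90°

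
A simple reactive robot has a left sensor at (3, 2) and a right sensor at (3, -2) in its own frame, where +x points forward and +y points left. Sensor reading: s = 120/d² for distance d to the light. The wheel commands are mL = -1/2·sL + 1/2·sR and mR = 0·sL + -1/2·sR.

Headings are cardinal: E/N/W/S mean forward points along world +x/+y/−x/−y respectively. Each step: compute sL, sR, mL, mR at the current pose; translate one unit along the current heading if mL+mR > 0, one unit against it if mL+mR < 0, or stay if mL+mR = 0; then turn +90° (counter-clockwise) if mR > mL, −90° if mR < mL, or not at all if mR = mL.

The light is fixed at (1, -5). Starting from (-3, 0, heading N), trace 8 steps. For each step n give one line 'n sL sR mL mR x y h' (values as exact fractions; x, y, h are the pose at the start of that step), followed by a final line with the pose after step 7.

0 6/5 30/17 24/85 -15/17 -3 0 N
1 120/37 24 384/37 -12 -3 -1 E
2 12 12/5 -24/5 -6/5 -4 -1 S
3 120/53 120/13 2400/689 -60/13 -4 0 E
4 6 30/17 -36/17 -15/17 -5 0 S
5 120/73 24/5 576/365 -12/5 -5 1 E
6 60/17 4/3 -56/51 -2/3 -6 1 S
7 120/97 120/41 3360/3977 -60/41 -6 2 E
final -7 2 S

n=0: pose=(-3,0,N); sL=6/5, sR=30/17; mL=24/85, mR=-15/17; mL+mR=-3/5 → advance -1; mR−mL=-99/85 → turn -1·90°
n=1: pose=(-3,-1,E); sL=120/37, sR=24; mL=384/37, mR=-12; mL+mR=-60/37 → advance -1; mR−mL=-828/37 → turn -1·90°
n=2: pose=(-4,-1,S); sL=12, sR=12/5; mL=-24/5, mR=-6/5; mL+mR=-6 → advance -1; mR−mL=18/5 → turn +1·90°
n=3: pose=(-4,0,E); sL=120/53, sR=120/13; mL=2400/689, mR=-60/13; mL+mR=-60/53 → advance -1; mR−mL=-5580/689 → turn -1·90°
n=4: pose=(-5,0,S); sL=6, sR=30/17; mL=-36/17, mR=-15/17; mL+mR=-3 → advance -1; mR−mL=21/17 → turn +1·90°
n=5: pose=(-5,1,E); sL=120/73, sR=24/5; mL=576/365, mR=-12/5; mL+mR=-60/73 → advance -1; mR−mL=-1452/365 → turn -1·90°
n=6: pose=(-6,1,S); sL=60/17, sR=4/3; mL=-56/51, mR=-2/3; mL+mR=-30/17 → advance -1; mR−mL=22/51 → turn +1·90°
n=7: pose=(-6,2,E); sL=120/97, sR=120/41; mL=3360/3977, mR=-60/41; mL+mR=-60/97 → advance -1; mR−mL=-9180/3977 → turn -1·90°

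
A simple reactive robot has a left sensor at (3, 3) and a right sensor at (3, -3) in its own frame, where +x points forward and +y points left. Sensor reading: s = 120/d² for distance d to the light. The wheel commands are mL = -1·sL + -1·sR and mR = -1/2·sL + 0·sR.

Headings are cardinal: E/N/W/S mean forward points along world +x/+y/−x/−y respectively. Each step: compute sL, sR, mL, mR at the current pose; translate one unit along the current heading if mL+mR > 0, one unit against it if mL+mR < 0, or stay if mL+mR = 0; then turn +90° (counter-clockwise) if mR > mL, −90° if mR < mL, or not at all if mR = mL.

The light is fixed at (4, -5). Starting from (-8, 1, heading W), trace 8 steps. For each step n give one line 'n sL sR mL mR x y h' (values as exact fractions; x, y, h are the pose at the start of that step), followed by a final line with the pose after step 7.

n=0: pose=(-8,1,W); sL=20/39, sR=20/51; mL=-200/221, mR=-10/39; mL+mR=-770/663 → advance -1; mR−mL=430/663 → turn +1·90°
n=1: pose=(-7,1,S); sL=120/73, sR=24/41; mL=-6672/2993, mR=-60/73; mL+mR=-9132/2993 → advance -1; mR−mL=4212/2993 → turn +1·90°
n=2: pose=(-7,2,E); sL=30/41, sR=3/2; mL=-183/82, mR=-15/41; mL+mR=-213/82 → advance -1; mR−mL=153/82 → turn +1·90°
n=3: pose=(-8,2,N); sL=24/65, sR=120/181; mL=-12144/11765, mR=-12/65; mL+mR=-14316/11765 → advance -1; mR−mL=9972/11765 → turn +1·90°
n=4: pose=(-8,1,W); sL=20/39, sR=20/51; mL=-200/221, mR=-10/39; mL+mR=-770/663 → advance -1; mR−mL=430/663 → turn +1·90°
n=5: pose=(-7,1,S); sL=120/73, sR=24/41; mL=-6672/2993, mR=-60/73; mL+mR=-9132/2993 → advance -1; mR−mL=4212/2993 → turn +1·90°
n=6: pose=(-7,2,E); sL=30/41, sR=3/2; mL=-183/82, mR=-15/41; mL+mR=-213/82 → advance -1; mR−mL=153/82 → turn +1·90°
n=7: pose=(-8,2,N); sL=24/65, sR=120/181; mL=-12144/11765, mR=-12/65; mL+mR=-14316/11765 → advance -1; mR−mL=9972/11765 → turn +1·90°

0 20/39 20/51 -200/221 -10/39 -8 1 W
1 120/73 24/41 -6672/2993 -60/73 -7 1 S
2 30/41 3/2 -183/82 -15/41 -7 2 E
3 24/65 120/181 -12144/11765 -12/65 -8 2 N
4 20/39 20/51 -200/221 -10/39 -8 1 W
5 120/73 24/41 -6672/2993 -60/73 -7 1 S
6 30/41 3/2 -183/82 -15/41 -7 2 E
7 24/65 120/181 -12144/11765 -12/65 -8 2 N
final -8 1 W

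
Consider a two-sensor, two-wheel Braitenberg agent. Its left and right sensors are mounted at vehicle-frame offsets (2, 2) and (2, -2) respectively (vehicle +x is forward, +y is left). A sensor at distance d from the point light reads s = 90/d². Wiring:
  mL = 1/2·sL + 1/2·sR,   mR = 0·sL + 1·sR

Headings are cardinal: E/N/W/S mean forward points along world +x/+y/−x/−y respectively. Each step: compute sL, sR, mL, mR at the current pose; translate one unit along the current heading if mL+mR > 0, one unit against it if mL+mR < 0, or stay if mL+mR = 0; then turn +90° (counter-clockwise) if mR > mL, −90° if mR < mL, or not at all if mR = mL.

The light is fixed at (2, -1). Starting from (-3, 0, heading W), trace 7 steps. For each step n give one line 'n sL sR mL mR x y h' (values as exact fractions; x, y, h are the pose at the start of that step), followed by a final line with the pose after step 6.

n=0: pose=(-3,0,W); sL=9/5, sR=45/29; mL=243/145, mR=45/29; mL+mR=468/145 → advance +1; mR−mL=-18/145 → turn -1·90°
n=1: pose=(-4,0,N); sL=90/73, sR=18/5; mL=882/365, mR=18/5; mL+mR=2196/365 → advance +1; mR−mL=432/365 → turn +1·90°
n=2: pose=(-4,1,W); sL=45/32, sR=9/8; mL=81/64, mR=9/8; mL+mR=153/64 → advance +1; mR−mL=-9/64 → turn -1·90°
n=3: pose=(-5,1,N); sL=90/97, sR=90/41; mL=6210/3977, mR=90/41; mL+mR=14940/3977 → advance +1; mR−mL=2520/3977 → turn +1·90°
n=4: pose=(-5,2,W); sL=45/41, sR=45/53; mL=2115/2173, mR=45/53; mL+mR=3960/2173 → advance +1; mR−mL=-270/2173 → turn -1·90°
n=5: pose=(-6,2,N); sL=18/25, sR=90/61; mL=1674/1525, mR=90/61; mL+mR=3924/1525 → advance +1; mR−mL=576/1525 → turn +1·90°
n=6: pose=(-6,3,W); sL=45/52, sR=45/68; mL=675/884, mR=45/68; mL+mR=315/221 → advance +1; mR−mL=-45/442 → turn -1·90°

0 9/5 45/29 243/145 45/29 -3 0 W
1 90/73 18/5 882/365 18/5 -4 0 N
2 45/32 9/8 81/64 9/8 -4 1 W
3 90/97 90/41 6210/3977 90/41 -5 1 N
4 45/41 45/53 2115/2173 45/53 -5 2 W
5 18/25 90/61 1674/1525 90/61 -6 2 N
6 45/52 45/68 675/884 45/68 -6 3 W
final -7 3 N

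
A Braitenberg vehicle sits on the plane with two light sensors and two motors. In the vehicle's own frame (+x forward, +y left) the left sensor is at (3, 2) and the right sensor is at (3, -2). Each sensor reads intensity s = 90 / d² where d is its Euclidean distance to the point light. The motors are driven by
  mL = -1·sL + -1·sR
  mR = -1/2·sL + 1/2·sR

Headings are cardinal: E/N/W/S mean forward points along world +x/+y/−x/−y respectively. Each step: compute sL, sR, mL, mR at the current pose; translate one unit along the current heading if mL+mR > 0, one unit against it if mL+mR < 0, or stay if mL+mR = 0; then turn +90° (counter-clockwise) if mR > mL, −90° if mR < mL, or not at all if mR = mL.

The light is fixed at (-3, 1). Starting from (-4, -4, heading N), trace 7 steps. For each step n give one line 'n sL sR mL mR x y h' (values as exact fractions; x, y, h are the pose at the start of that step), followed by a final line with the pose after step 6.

0 90/13 18 -324/13 72/13 -4 -4 N
1 9/8 45/16 -63/16 27/32 -4 -5 W
2 18/17 18/17 -36/17 0 -3 -5 S
3 5 45/29 -190/29 -50/29 -3 -4 E
4 90/13 18 -324/13 72/13 -4 -4 N
5 9/8 45/16 -63/16 27/32 -4 -5 W
6 18/17 18/17 -36/17 0 -3 -5 S
final -3 -4 E

n=0: pose=(-4,-4,N); sL=90/13, sR=18; mL=-324/13, mR=72/13; mL+mR=-252/13 → advance -1; mR−mL=396/13 → turn +1·90°
n=1: pose=(-4,-5,W); sL=9/8, sR=45/16; mL=-63/16, mR=27/32; mL+mR=-99/32 → advance -1; mR−mL=153/32 → turn +1·90°
n=2: pose=(-3,-5,S); sL=18/17, sR=18/17; mL=-36/17, mR=0; mL+mR=-36/17 → advance -1; mR−mL=36/17 → turn +1·90°
n=3: pose=(-3,-4,E); sL=5, sR=45/29; mL=-190/29, mR=-50/29; mL+mR=-240/29 → advance -1; mR−mL=140/29 → turn +1·90°
n=4: pose=(-4,-4,N); sL=90/13, sR=18; mL=-324/13, mR=72/13; mL+mR=-252/13 → advance -1; mR−mL=396/13 → turn +1·90°
n=5: pose=(-4,-5,W); sL=9/8, sR=45/16; mL=-63/16, mR=27/32; mL+mR=-99/32 → advance -1; mR−mL=153/32 → turn +1·90°
n=6: pose=(-3,-5,S); sL=18/17, sR=18/17; mL=-36/17, mR=0; mL+mR=-36/17 → advance -1; mR−mL=36/17 → turn +1·90°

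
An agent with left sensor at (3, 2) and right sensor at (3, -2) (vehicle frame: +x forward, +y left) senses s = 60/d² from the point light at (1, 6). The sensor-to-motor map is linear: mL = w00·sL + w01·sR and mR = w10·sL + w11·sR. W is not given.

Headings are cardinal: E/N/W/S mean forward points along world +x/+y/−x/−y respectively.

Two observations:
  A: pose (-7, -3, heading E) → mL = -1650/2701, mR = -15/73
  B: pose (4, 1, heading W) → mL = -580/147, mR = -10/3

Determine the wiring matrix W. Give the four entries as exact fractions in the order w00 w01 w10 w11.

-1/2 -1/2 0 -1/2

obs A: pose=(-7,-3,E) → sL=30/37, sR=30/73, mL=-1650/2701, mR=-15/73
obs B: pose=(4,1,W) → sL=60/49, sR=20/3, mL=-580/147, mR=-10/3
sensor matrix S = [[30/37, 30/73], [60/49, 20/3]]; det S = 648800/132349
solve [mL_A; mL_B] = S·[w00; w01] and [mR_A; mR_B] = S·[w10; w11]:
  w00 = -1/2, w01 = -1/2, w10 = 0, w11 = -1/2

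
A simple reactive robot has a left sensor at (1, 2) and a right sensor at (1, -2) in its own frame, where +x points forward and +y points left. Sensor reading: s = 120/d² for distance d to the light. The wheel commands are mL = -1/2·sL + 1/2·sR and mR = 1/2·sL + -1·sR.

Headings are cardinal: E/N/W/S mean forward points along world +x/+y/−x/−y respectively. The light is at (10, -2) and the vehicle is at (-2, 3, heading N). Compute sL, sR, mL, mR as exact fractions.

left sensor world pos  = (-4, 4); dL² = 232
right sensor world pos = (0, 4); dR² = 136
sL = 120/232 = 15/29
sR = 120/136 = 15/17
mL = -1/2·sL + 1/2·sR = 90/493
mR = 1/2·sL + -1·sR = -615/986

15/29 15/17 90/493 -615/986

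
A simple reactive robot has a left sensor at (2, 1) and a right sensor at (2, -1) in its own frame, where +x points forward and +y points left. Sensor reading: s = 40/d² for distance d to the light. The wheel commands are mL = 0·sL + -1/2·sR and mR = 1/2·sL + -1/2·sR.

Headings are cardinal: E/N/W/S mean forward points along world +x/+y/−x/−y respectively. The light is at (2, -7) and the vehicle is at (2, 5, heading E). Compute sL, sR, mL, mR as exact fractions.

left sensor world pos  = (4, 6); dL² = 173
right sensor world pos = (4, 4); dR² = 125
sL = 40/173 = 40/173
sR = 40/125 = 8/25
mL = 0·sL + -1/2·sR = -4/25
mR = 1/2·sL + -1/2·sR = -192/4325

40/173 8/25 -4/25 -192/4325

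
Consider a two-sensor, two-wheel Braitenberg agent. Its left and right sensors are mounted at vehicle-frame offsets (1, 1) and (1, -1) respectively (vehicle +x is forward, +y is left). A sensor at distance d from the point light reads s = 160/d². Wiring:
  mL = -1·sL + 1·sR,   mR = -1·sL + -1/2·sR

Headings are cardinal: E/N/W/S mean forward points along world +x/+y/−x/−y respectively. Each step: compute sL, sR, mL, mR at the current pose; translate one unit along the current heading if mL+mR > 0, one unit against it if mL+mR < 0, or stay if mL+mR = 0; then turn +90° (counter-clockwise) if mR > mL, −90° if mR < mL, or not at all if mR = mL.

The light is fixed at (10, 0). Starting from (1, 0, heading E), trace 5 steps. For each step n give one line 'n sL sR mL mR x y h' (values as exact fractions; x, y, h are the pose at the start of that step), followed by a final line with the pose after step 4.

0 32/13 32/13 0 -48/13 1 0 E
1 80/41 80/61 -1600/2501 -6520/2501 0 0 S
2 160/121 32/25 -128/3025 -5936/3025 0 1 W
3 20/13 40/17 180/221 -600/221 1 1 N
4 32/13 32/13 0 -48/13 1 0 E
final 0 0 S

n=0: pose=(1,0,E); sL=32/13, sR=32/13; mL=0, mR=-48/13; mL+mR=-48/13 → advance -1; mR−mL=-48/13 → turn -1·90°
n=1: pose=(0,0,S); sL=80/41, sR=80/61; mL=-1600/2501, mR=-6520/2501; mL+mR=-8120/2501 → advance -1; mR−mL=-120/61 → turn -1·90°
n=2: pose=(0,1,W); sL=160/121, sR=32/25; mL=-128/3025, mR=-5936/3025; mL+mR=-6064/3025 → advance -1; mR−mL=-48/25 → turn -1·90°
n=3: pose=(1,1,N); sL=20/13, sR=40/17; mL=180/221, mR=-600/221; mL+mR=-420/221 → advance -1; mR−mL=-60/17 → turn -1·90°
n=4: pose=(1,0,E); sL=32/13, sR=32/13; mL=0, mR=-48/13; mL+mR=-48/13 → advance -1; mR−mL=-48/13 → turn -1·90°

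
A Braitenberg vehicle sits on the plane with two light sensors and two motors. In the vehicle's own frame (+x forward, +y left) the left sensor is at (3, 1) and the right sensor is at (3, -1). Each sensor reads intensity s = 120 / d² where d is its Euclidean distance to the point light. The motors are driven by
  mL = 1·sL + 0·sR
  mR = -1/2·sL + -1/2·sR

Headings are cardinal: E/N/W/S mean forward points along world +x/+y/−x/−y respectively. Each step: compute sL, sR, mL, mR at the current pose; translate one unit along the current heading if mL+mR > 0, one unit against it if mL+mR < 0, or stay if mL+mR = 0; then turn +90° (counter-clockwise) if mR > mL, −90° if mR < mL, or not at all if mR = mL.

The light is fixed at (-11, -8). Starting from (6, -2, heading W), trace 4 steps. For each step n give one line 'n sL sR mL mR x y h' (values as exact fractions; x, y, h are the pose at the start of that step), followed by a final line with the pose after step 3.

0 120/221 24/49 120/221 -5592/10829 6 -2 W
1 20/51 12/37 20/51 -676/1887 5 -2 N
2 24/85 120/397 24/85 -9864/33745 5 -1 E
3 15/34 30/53 15/34 -1815/3604 4 -1 S
final 4 0 W

n=0: pose=(6,-2,W); sL=120/221, sR=24/49; mL=120/221, mR=-5592/10829; mL+mR=288/10829 → advance +1; mR−mL=-11472/10829 → turn -1·90°
n=1: pose=(5,-2,N); sL=20/51, sR=12/37; mL=20/51, mR=-676/1887; mL+mR=64/1887 → advance +1; mR−mL=-472/629 → turn -1·90°
n=2: pose=(5,-1,E); sL=24/85, sR=120/397; mL=24/85, mR=-9864/33745; mL+mR=-336/33745 → advance -1; mR−mL=-19392/33745 → turn -1·90°
n=3: pose=(4,-1,S); sL=15/34, sR=30/53; mL=15/34, mR=-1815/3604; mL+mR=-225/3604 → advance -1; mR−mL=-3405/3604 → turn -1·90°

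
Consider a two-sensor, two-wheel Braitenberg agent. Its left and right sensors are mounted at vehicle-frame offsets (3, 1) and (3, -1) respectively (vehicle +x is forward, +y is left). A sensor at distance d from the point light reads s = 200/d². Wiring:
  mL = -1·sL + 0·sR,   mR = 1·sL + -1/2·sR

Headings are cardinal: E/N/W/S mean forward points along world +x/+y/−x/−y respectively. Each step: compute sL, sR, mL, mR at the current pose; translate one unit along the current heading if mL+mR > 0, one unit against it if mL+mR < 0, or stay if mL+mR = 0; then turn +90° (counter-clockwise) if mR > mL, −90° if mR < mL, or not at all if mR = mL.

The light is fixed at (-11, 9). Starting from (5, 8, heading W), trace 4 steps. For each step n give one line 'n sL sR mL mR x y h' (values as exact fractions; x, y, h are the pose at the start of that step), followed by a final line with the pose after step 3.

0 200/173 200/169 -200/173 16500/29237 5 8 W
1 10/17 25/34 -10/17 15/68 6 8 S
2 200/401 200/401 -200/401 100/401 6 9 E
3 100/117 100/149 -100/117 9050/17433 5 9 N
final 5 8 W

n=0: pose=(5,8,W); sL=200/173, sR=200/169; mL=-200/173, mR=16500/29237; mL+mR=-100/169 → advance -1; mR−mL=50300/29237 → turn +1·90°
n=1: pose=(6,8,S); sL=10/17, sR=25/34; mL=-10/17, mR=15/68; mL+mR=-25/68 → advance -1; mR−mL=55/68 → turn +1·90°
n=2: pose=(6,9,E); sL=200/401, sR=200/401; mL=-200/401, mR=100/401; mL+mR=-100/401 → advance -1; mR−mL=300/401 → turn +1·90°
n=3: pose=(5,9,N); sL=100/117, sR=100/149; mL=-100/117, mR=9050/17433; mL+mR=-50/149 → advance -1; mR−mL=23950/17433 → turn +1·90°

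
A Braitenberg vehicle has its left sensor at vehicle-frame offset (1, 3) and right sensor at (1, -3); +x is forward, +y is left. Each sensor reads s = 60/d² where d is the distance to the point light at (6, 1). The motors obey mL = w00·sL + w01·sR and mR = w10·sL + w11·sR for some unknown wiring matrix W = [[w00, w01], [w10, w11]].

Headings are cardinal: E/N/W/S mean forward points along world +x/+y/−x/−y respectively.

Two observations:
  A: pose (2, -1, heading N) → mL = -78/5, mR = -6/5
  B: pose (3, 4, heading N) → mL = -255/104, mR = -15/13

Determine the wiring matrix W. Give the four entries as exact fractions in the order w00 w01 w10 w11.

obs A: pose=(2,-1,N) → sL=6/5, sR=30, mL=-78/5, mR=-6/5
obs B: pose=(3,4,N) → sL=15/13, sR=15/4, mL=-255/104, mR=-15/13
sensor matrix S = [[6/5, 30], [15/13, 15/4]]; det S = -783/26
solve [mL_A; mL_B] = S·[w00; w01] and [mR_A; mR_B] = S·[w10; w11]:
  w00 = -1/2, w01 = -1/2, w10 = -1, w11 = 0

-1/2 -1/2 -1 0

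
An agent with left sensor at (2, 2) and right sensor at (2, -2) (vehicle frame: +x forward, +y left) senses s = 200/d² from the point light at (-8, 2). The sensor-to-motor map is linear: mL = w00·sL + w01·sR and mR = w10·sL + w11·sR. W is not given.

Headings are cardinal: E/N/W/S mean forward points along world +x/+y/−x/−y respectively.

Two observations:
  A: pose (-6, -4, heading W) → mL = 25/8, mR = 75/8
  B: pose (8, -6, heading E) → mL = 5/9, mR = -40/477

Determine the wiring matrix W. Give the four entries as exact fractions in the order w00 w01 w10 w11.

obs A: pose=(-6,-4,W) → sL=25/8, sR=25/2, mL=25/8, mR=75/8
obs B: pose=(8,-6,E) → sL=5/9, sR=25/53, mL=5/9, mR=-40/477
sensor matrix S = [[25/8, 25/2], [5/9, 25/53]]; det S = -20875/3816
solve [mL_A; mL_B] = S·[w00; w01] and [mR_A; mR_B] = S·[w10; w11]:
  w00 = 1, w01 = 0, w10 = -1, w11 = 1

1 0 -1 1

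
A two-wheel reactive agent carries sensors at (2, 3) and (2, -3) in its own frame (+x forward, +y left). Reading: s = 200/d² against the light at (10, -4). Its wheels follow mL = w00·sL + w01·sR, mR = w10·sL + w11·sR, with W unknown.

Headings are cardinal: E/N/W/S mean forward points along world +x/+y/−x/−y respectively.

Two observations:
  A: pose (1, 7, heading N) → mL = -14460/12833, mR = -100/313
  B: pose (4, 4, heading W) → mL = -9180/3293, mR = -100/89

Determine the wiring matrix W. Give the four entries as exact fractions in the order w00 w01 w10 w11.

-1 -1/2 -1/2 0

obs A: pose=(1,7,N) → sL=200/313, sR=40/41, mL=-14460/12833, mR=-100/313
obs B: pose=(4,4,W) → sL=200/89, sR=40/37, mL=-9180/3293, mR=-100/89
sensor matrix S = [[200/313, 40/41], [200/89, 40/37]]; det S = -63456000/42259069
solve [mL_A; mL_B] = S·[w00; w01] and [mR_A; mR_B] = S·[w10; w11]:
  w00 = -1, w01 = -1/2, w10 = -1/2, w11 = 0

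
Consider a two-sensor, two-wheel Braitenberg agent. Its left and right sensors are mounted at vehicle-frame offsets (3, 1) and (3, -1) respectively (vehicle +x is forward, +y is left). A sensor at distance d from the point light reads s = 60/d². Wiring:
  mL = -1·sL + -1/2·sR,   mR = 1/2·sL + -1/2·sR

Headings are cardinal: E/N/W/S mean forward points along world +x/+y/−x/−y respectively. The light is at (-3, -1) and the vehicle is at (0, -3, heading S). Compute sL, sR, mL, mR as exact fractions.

left sensor world pos  = (1, -6); dL² = 41
right sensor world pos = (-1, -6); dR² = 29
sL = 60/41 = 60/41
sR = 60/29 = 60/29
mL = -1·sL + -1/2·sR = -2970/1189
mR = 1/2·sL + -1/2·sR = -360/1189

60/41 60/29 -2970/1189 -360/1189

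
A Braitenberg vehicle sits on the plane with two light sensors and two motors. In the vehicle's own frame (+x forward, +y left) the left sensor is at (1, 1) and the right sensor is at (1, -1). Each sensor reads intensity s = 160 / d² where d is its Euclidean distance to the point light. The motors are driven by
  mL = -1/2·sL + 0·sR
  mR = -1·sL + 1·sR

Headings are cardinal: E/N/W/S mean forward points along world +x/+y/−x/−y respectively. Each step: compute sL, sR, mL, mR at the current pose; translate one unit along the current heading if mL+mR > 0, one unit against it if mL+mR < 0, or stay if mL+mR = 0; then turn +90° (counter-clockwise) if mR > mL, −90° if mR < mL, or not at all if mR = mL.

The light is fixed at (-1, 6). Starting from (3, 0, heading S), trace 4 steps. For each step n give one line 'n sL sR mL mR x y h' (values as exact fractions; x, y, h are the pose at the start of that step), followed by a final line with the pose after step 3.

0 80/37 80/29 -40/37 640/1073 3 0 S
1 160/41 160/61 -80/41 -3200/2501 3 1 E
2 8 5 -4 -3 2 1 N
3 160/53 160/29 -80/53 3840/1537 2 0 W
final 1 0 S

n=0: pose=(3,0,S); sL=80/37, sR=80/29; mL=-40/37, mR=640/1073; mL+mR=-520/1073 → advance -1; mR−mL=1800/1073 → turn +1·90°
n=1: pose=(3,1,E); sL=160/41, sR=160/61; mL=-80/41, mR=-3200/2501; mL+mR=-8080/2501 → advance -1; mR−mL=1680/2501 → turn +1·90°
n=2: pose=(2,1,N); sL=8, sR=5; mL=-4, mR=-3; mL+mR=-7 → advance -1; mR−mL=1 → turn +1·90°
n=3: pose=(2,0,W); sL=160/53, sR=160/29; mL=-80/53, mR=3840/1537; mL+mR=1520/1537 → advance +1; mR−mL=6160/1537 → turn +1·90°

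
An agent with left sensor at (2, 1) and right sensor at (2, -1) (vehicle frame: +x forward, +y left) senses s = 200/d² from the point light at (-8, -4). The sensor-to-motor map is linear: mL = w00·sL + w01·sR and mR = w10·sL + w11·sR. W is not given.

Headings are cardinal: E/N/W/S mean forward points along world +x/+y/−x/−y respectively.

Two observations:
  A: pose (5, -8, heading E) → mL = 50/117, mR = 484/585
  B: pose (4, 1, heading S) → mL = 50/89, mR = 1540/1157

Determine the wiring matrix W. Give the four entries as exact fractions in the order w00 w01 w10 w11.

1/2 0 1/2 1/2

obs A: pose=(5,-8,E) → sL=100/117, sR=4/5, mL=50/117, mR=484/585
obs B: pose=(4,1,S) → sL=100/89, sR=20/13, mL=50/89, mR=1540/1157
sensor matrix S = [[100/117, 4/5], [100/89, 20/13]]; det S = 56320/135369
solve [mL_A; mL_B] = S·[w00; w01] and [mR_A; mR_B] = S·[w10; w11]:
  w00 = 1/2, w01 = 0, w10 = 1/2, w11 = 1/2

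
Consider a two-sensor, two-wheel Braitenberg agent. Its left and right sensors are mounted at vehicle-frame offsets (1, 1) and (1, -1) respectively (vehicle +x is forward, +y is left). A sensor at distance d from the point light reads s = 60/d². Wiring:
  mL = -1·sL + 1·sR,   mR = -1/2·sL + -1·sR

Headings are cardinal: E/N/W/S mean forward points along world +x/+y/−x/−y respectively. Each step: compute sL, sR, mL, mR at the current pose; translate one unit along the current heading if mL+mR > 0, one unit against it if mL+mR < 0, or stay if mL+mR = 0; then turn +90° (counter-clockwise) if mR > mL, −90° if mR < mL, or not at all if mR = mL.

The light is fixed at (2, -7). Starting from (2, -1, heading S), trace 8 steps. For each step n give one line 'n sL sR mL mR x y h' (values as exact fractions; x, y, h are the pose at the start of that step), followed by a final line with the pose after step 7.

0 30/13 30/13 0 -45/13 2 -1 S
1 60/37 12/13 -336/481 -834/481 2 0 W
2 15/16 15/17 -15/272 -735/544 3 0 N
3 60/53 60/29 1440/1537 -4050/1537 3 -1 E
4 30/13 30/13 0 -45/13 2 -1 S
5 60/37 12/13 -336/481 -834/481 2 0 W
6 15/16 15/17 -15/272 -735/544 3 0 N
7 60/53 60/29 1440/1537 -4050/1537 3 -1 E
final 2 -1 S

n=0: pose=(2,-1,S); sL=30/13, sR=30/13; mL=0, mR=-45/13; mL+mR=-45/13 → advance -1; mR−mL=-45/13 → turn -1·90°
n=1: pose=(2,0,W); sL=60/37, sR=12/13; mL=-336/481, mR=-834/481; mL+mR=-90/37 → advance -1; mR−mL=-498/481 → turn -1·90°
n=2: pose=(3,0,N); sL=15/16, sR=15/17; mL=-15/272, mR=-735/544; mL+mR=-45/32 → advance -1; mR−mL=-705/544 → turn -1·90°
n=3: pose=(3,-1,E); sL=60/53, sR=60/29; mL=1440/1537, mR=-4050/1537; mL+mR=-90/53 → advance -1; mR−mL=-5490/1537 → turn -1·90°
n=4: pose=(2,-1,S); sL=30/13, sR=30/13; mL=0, mR=-45/13; mL+mR=-45/13 → advance -1; mR−mL=-45/13 → turn -1·90°
n=5: pose=(2,0,W); sL=60/37, sR=12/13; mL=-336/481, mR=-834/481; mL+mR=-90/37 → advance -1; mR−mL=-498/481 → turn -1·90°
n=6: pose=(3,0,N); sL=15/16, sR=15/17; mL=-15/272, mR=-735/544; mL+mR=-45/32 → advance -1; mR−mL=-705/544 → turn -1·90°
n=7: pose=(3,-1,E); sL=60/53, sR=60/29; mL=1440/1537, mR=-4050/1537; mL+mR=-90/53 → advance -1; mR−mL=-5490/1537 → turn -1·90°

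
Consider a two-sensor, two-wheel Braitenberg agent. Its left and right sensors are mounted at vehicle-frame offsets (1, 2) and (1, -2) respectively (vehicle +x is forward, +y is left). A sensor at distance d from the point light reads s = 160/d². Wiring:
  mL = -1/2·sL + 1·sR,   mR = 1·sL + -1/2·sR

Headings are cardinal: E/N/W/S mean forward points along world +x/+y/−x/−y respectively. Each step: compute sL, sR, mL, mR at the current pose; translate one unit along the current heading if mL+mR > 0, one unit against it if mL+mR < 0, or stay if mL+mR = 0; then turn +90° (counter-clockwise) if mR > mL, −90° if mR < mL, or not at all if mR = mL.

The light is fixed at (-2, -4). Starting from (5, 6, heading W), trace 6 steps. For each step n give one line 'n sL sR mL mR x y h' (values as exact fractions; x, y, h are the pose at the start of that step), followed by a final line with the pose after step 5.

0 8/5 8/9 4/45 52/45 5 6 W
1 32/29 160/97 3088/2813 784/2813 4 6 S
2 80/37 80/73 40/2701 4360/2701 4 5 W
3 160/113 160/73 12240/8249 2640/8249 3 5 S
4 40/13 40/29 -60/377 900/377 3 4 W
5 32/17 160/53 1872/901 336/901 2 4 S
final 2 3 W

n=0: pose=(5,6,W); sL=8/5, sR=8/9; mL=4/45, mR=52/45; mL+mR=56/45 → advance +1; mR−mL=16/15 → turn +1·90°
n=1: pose=(4,6,S); sL=32/29, sR=160/97; mL=3088/2813, mR=784/2813; mL+mR=3872/2813 → advance +1; mR−mL=-2304/2813 → turn -1·90°
n=2: pose=(4,5,W); sL=80/37, sR=80/73; mL=40/2701, mR=4360/2701; mL+mR=4400/2701 → advance +1; mR−mL=4320/2701 → turn +1·90°
n=3: pose=(3,5,S); sL=160/113, sR=160/73; mL=12240/8249, mR=2640/8249; mL+mR=14880/8249 → advance +1; mR−mL=-9600/8249 → turn -1·90°
n=4: pose=(3,4,W); sL=40/13, sR=40/29; mL=-60/377, mR=900/377; mL+mR=840/377 → advance +1; mR−mL=960/377 → turn +1·90°
n=5: pose=(2,4,S); sL=32/17, sR=160/53; mL=1872/901, mR=336/901; mL+mR=2208/901 → advance +1; mR−mL=-1536/901 → turn -1·90°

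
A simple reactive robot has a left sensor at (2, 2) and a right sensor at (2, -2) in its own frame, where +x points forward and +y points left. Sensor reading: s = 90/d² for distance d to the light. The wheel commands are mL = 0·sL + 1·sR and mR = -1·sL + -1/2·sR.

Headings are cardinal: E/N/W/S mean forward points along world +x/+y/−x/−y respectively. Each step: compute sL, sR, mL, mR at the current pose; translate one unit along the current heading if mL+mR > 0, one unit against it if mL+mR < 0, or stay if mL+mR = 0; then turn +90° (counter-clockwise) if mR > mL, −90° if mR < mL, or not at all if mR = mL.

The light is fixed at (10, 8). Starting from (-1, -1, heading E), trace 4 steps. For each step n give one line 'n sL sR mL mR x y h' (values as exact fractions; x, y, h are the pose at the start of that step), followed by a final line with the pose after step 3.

n=0: pose=(-1,-1,E); sL=9/13, sR=45/101; mL=45/101, mR=-2403/2626; mL+mR=-1233/2626 → advance -1; mR−mL=-3573/2626 → turn -1·90°
n=1: pose=(-2,-1,S); sL=90/221, sR=90/317; mL=90/317, mR=-38475/70057; mL+mR=-18585/70057 → advance -1; mR−mL=-58365/70057 → turn -1·90°
n=2: pose=(-2,0,W); sL=45/148, sR=45/116; mL=45/116, mR=-4275/8584; mL+mR=-945/8584 → advance -1; mR−mL=-7605/8584 → turn -1·90°
n=3: pose=(-1,0,N); sL=18/41, sR=10/13; mL=10/13, mR=-439/533; mL+mR=-29/533 → advance -1; mR−mL=-849/533 → turn -1·90°

0 9/13 45/101 45/101 -2403/2626 -1 -1 E
1 90/221 90/317 90/317 -38475/70057 -2 -1 S
2 45/148 45/116 45/116 -4275/8584 -2 0 W
3 18/41 10/13 10/13 -439/533 -1 0 N
final -1 -1 E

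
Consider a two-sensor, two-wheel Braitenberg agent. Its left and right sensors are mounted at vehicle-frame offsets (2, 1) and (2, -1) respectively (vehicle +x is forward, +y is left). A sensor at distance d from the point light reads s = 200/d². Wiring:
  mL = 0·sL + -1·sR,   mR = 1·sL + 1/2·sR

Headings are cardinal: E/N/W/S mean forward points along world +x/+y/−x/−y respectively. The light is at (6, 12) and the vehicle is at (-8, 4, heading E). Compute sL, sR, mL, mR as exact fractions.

200/193 8/9 -8/9 2572/1737

left sensor world pos  = (-6, 5); dL² = 193
right sensor world pos = (-6, 3); dR² = 225
sL = 200/193 = 200/193
sR = 200/225 = 8/9
mL = 0·sL + -1·sR = -8/9
mR = 1·sL + 1/2·sR = 2572/1737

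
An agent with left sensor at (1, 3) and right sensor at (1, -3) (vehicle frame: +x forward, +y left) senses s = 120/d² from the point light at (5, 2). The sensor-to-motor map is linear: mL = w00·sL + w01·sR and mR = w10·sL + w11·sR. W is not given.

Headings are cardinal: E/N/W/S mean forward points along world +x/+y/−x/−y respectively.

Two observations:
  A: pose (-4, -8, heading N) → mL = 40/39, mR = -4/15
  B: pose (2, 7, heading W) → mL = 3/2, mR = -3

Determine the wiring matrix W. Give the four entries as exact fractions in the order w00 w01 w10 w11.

0 1 -1/2 0

obs A: pose=(-4,-8,N) → sL=8/15, sR=40/39, mL=40/39, mR=-4/15
obs B: pose=(2,7,W) → sL=6, sR=3/2, mL=3/2, mR=-3
sensor matrix S = [[8/15, 40/39], [6, 3/2]]; det S = -348/65
solve [mL_A; mL_B] = S·[w00; w01] and [mR_A; mR_B] = S·[w10; w11]:
  w00 = 0, w01 = 1, w10 = -1/2, w11 = 0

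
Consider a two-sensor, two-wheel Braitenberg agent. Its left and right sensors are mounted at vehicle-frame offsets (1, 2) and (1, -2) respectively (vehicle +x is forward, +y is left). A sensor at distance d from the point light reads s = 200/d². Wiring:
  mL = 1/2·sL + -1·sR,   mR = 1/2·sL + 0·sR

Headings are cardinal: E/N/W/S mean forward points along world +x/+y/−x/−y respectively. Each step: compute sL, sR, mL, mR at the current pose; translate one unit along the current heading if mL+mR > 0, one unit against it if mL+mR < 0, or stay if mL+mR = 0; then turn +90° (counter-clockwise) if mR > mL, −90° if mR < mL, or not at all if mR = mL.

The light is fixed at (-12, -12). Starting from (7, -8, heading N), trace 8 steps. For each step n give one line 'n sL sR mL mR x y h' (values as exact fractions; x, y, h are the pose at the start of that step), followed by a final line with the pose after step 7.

0 100/157 100/233 -4050/36581 50/157 7 -8 N
1 200/333 200/373 -29300/124209 100/333 7 -7 W
2 25/52 25/34 -875/1768 25/104 6 -7 S
3 8/17 200/377 -1892/6409 4/17 6 -6 E
4 100/137 20/41 -690/5617 50/137 5 -6 N
5 200/281 200/337 -22500/94697 100/281 5 -5 W
6 5/9 25/29 -305/522 5/18 4 -5 S
7 200/389 8/13 -1812/5057 100/389 4 -4 E
final 3 -4 N

n=0: pose=(7,-8,N); sL=100/157, sR=100/233; mL=-4050/36581, mR=50/157; mL+mR=7600/36581 → advance +1; mR−mL=100/233 → turn +1·90°
n=1: pose=(7,-7,W); sL=200/333, sR=200/373; mL=-29300/124209, mR=100/333; mL+mR=8000/124209 → advance +1; mR−mL=200/373 → turn +1·90°
n=2: pose=(6,-7,S); sL=25/52, sR=25/34; mL=-875/1768, mR=25/104; mL+mR=-225/884 → advance -1; mR−mL=25/34 → turn +1·90°
n=3: pose=(6,-6,E); sL=8/17, sR=200/377; mL=-1892/6409, mR=4/17; mL+mR=-384/6409 → advance -1; mR−mL=200/377 → turn +1·90°
n=4: pose=(5,-6,N); sL=100/137, sR=20/41; mL=-690/5617, mR=50/137; mL+mR=1360/5617 → advance +1; mR−mL=20/41 → turn +1·90°
n=5: pose=(5,-5,W); sL=200/281, sR=200/337; mL=-22500/94697, mR=100/281; mL+mR=11200/94697 → advance +1; mR−mL=200/337 → turn +1·90°
n=6: pose=(4,-5,S); sL=5/9, sR=25/29; mL=-305/522, mR=5/18; mL+mR=-80/261 → advance -1; mR−mL=25/29 → turn +1·90°
n=7: pose=(4,-4,E); sL=200/389, sR=8/13; mL=-1812/5057, mR=100/389; mL+mR=-512/5057 → advance -1; mR−mL=8/13 → turn +1·90°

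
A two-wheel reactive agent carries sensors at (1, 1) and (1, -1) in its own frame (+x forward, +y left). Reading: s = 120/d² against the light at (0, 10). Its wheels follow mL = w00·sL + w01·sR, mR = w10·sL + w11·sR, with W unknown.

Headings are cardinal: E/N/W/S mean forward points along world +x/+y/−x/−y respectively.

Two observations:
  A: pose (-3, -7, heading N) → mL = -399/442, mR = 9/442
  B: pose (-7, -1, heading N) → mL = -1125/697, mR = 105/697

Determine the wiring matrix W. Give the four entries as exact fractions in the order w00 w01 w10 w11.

obs A: pose=(-3,-7,N) → sL=15/34, sR=6/13, mL=-399/442, mR=9/442
obs B: pose=(-7,-1,N) → sL=30/41, sR=15/17, mL=-1125/697, mR=105/697
sensor matrix S = [[15/34, 6/13], [30/41, 15/17]]; det S = 15885/308074
solve [mL_A; mL_B] = S·[w00; w01] and [mR_A; mR_B] = S·[w10; w11]:
  w00 = -1, w01 = -1, w10 = -1, w11 = 1

-1 -1 -1 1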